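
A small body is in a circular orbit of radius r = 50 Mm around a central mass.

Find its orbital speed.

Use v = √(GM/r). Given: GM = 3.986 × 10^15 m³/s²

Convert to SI: r = 50 Mm = 5e+07 m.
For a circular orbit, gravity supplies the centripetal force, so v = √(GM / r).
v = √(3.986e+15 / 5e+07) m/s ≈ 8929 m/s = 8.929 km/s.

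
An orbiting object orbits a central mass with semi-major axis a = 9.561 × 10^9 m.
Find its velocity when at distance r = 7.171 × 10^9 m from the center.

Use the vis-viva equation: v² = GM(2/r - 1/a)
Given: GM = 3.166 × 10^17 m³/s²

Vis-viva: v = √(GM · (2/r − 1/a)).
2/r − 1/a = 2/7.171e+09 − 1/9.561e+09 = 1.7431e-10 m⁻¹.
v = √(3.166e+17 · 1.7431e-10) m/s ≈ 7429 m/s = 7.429 km/s.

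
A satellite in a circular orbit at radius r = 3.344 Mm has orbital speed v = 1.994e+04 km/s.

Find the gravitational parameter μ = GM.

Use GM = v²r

Convert to SI: r = 3.344 Mm = 3.344e+06 m; v = 1.994e+04 km/s = 1.994e+07 m/s.
For a circular orbit v² = GM/r, so GM = v² · r.
GM = (1.994e+07)² · 3.344e+06 m³/s² ≈ 1.33e+21 m³/s² = 1.33 × 10^21 m³/s².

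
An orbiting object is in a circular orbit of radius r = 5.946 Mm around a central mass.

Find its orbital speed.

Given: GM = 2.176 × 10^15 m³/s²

Convert to SI: r = 5.946 Mm = 5.946e+06 m.
For a circular orbit, gravity supplies the centripetal force, so v = √(GM / r).
v = √(2.176e+15 / 5.946e+06) m/s ≈ 1.913e+04 m/s = 19.13 km/s.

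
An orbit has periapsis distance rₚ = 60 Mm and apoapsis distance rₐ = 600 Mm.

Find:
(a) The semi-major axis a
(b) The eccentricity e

Convert to SI: rₚ = 60 Mm = 6e+07 m; rₐ = 600 Mm = 6e+08 m.
(a) a = (rₚ + rₐ) / 2 = (6e+07 + 6e+08) / 2 ≈ 3.3e+08 m = 330 Mm.
(b) e = (rₐ − rₚ) / (rₐ + rₚ) = (6e+08 − 6e+07) / (6e+08 + 6e+07) ≈ 0.8182.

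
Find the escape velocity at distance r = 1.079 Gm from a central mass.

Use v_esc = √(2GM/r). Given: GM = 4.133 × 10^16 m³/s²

Convert to SI: r = 1.079 Gm = 1.079e+09 m.
Escape velocity comes from setting total energy to zero: ½v² − GM/r = 0 ⇒ v_esc = √(2GM / r).
v_esc = √(2 · 4.133e+16 / 1.079e+09) m/s ≈ 8753 m/s = 8.753 km/s.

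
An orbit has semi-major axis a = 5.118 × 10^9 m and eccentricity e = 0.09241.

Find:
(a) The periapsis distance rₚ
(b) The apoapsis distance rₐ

(a) rₚ = a(1 − e) = 5.118e+09 · (1 − 0.09241) = 5.118e+09 · 0.90759 ≈ 4.645e+09 m = 4.645 × 10^9 m.
(b) rₐ = a(1 + e) = 5.118e+09 · (1 + 0.09241) = 5.118e+09 · 1.09241 ≈ 5.591e+09 m = 5.591 × 10^9 m.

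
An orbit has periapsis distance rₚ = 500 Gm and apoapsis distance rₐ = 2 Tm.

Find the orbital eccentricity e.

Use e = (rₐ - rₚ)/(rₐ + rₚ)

Convert to SI: rₚ = 500 Gm = 5e+11 m; rₐ = 2 Tm = 2e+12 m.
e = (rₐ − rₚ) / (rₐ + rₚ).
e = (2e+12 − 5e+11) / (2e+12 + 5e+11) = 1.5e+12 / 2.5e+12 ≈ 0.6.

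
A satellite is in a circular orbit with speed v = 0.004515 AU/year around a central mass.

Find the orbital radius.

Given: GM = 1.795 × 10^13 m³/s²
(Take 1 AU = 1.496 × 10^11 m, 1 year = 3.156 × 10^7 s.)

Convert to SI: v = 0.004515 AU/year = 21.4019 m/s.
For a circular orbit, v² = GM / r, so r = GM / v².
r = 1.795e+13 / (21.4019)² m ≈ 3.919e+10 m = 0.262 AU.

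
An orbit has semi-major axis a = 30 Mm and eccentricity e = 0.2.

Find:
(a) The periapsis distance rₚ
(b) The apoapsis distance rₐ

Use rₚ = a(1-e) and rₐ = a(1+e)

Convert to SI: a = 30 Mm = 3e+07 m.
(a) rₚ = a(1 − e) = 3e+07 · (1 − 0.2) = 3e+07 · 0.8 ≈ 2.4e+07 m = 24 Mm.
(b) rₐ = a(1 + e) = 3e+07 · (1 + 0.2) = 3e+07 · 1.2 ≈ 3.6e+07 m = 36 Mm.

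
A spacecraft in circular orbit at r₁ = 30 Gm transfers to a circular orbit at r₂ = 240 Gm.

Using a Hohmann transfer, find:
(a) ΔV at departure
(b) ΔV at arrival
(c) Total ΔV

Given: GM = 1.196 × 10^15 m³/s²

Convert to SI: r₁ = 30 Gm = 3e+10 m; r₂ = 240 Gm = 2.4e+11 m.
Transfer semi-major axis: a_t = (r₁ + r₂)/2 = (3e+10 + 2.4e+11)/2 = 1.35e+11 m.
Circular speeds: v₁ = √(GM/r₁) = 199.666 m/s, v₂ = √(GM/r₂) = 70.5927 m/s.
Transfer speeds (vis-viva v² = GM(2/r − 1/a_t)): v₁ᵗ = 266.222 m/s, v₂ᵗ = 33.2777 m/s.
(a) ΔV₁ = |v₁ᵗ − v₁| ≈ 66.56 m/s = 66.56 m/s.
(b) ΔV₂ = |v₂ − v₂ᵗ| ≈ 37.31 m/s = 37.31 m/s.
(c) ΔV_total = ΔV₁ + ΔV₂ ≈ 103.9 m/s = 103.9 m/s.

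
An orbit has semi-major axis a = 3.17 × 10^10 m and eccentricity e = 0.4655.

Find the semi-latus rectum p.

p = a (1 − e²).
p = 3.17e+10 · (1 − (0.4655)²) = 3.17e+10 · 0.78331 ≈ 2.483e+10 m = 2.483 × 10^10 m.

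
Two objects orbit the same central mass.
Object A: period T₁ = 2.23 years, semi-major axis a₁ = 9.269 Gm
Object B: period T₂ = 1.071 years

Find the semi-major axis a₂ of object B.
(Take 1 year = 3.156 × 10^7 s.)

Convert to SI: T₁ = 2.23 years = 7.03788e+07 s; a₁ = 9.269 Gm = 9.269e+09 m; T₂ = 1.071 years = 3.38008e+07 s.
Kepler's third law: (T₁/T₂)² = (a₁/a₂)³ ⇒ a₂ = a₁ · (T₂/T₁)^(2/3).
T₂/T₁ = 3.38008e+07 / 7.03788e+07 = 0.480269.
a₂ = 9.269e+09 · (0.480269)^(2/3) m ≈ 5.684e+09 m = 5.684 Gm.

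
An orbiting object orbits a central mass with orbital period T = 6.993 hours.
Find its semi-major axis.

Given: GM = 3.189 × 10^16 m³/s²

Convert to SI: T = 6.993 hours = 25174.8 s.
Invert Kepler's third law: a = (GM · T² / (4π²))^(1/3).
Substituting T = 25174.8 s and GM = 3.189e+16 m³/s²:
a = (3.189e+16 · (25174.8)² / (4π²))^(1/3) m
a ≈ 8e+07 m = 80 Mm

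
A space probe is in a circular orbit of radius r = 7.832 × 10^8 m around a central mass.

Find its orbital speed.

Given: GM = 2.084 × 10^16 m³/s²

For a circular orbit, gravity supplies the centripetal force, so v = √(GM / r).
v = √(2.084e+16 / 7.832e+08) m/s ≈ 5158 m/s = 5.158 km/s.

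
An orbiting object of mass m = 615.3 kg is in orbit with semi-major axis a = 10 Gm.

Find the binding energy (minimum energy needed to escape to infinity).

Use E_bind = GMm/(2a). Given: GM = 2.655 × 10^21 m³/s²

Convert to SI: a = 10 Gm = 1e+10 m.
Total orbital energy is E = −GMm/(2a); binding energy is E_bind = −E = GMm/(2a).
E_bind = 2.655e+21 · 615.3 / (2 · 1e+10) J ≈ 8.168e+13 J = 81.68 TJ.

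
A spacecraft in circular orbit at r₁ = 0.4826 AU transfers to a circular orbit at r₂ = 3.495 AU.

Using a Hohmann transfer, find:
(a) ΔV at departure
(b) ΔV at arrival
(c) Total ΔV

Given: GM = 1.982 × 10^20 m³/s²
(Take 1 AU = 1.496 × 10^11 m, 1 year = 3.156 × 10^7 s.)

Convert to SI: r₁ = 0.4826 AU = 7.2197e+10 m; r₂ = 3.495 AU = 5.22852e+11 m.
Transfer semi-major axis: a_t = (r₁ + r₂)/2 = (7.2197e+10 + 5.22852e+11)/2 = 2.97524e+11 m.
Circular speeds: v₁ = √(GM/r₁) = 52395.3 m/s, v₂ = √(GM/r₂) = 19469.8 m/s.
Transfer speeds (vis-viva v² = GM(2/r − 1/a_t)): v₁ᵗ = 69457.7 m/s, v₂ᵗ = 9590.93 m/s.
(a) ΔV₁ = |v₁ᵗ − v₁| ≈ 1.706e+04 m/s = 3.6 AU/year.
(b) ΔV₂ = |v₂ − v₂ᵗ| ≈ 9879 m/s = 2.084 AU/year.
(c) ΔV_total = ΔV₁ + ΔV₂ ≈ 2.694e+04 m/s = 5.684 AU/year.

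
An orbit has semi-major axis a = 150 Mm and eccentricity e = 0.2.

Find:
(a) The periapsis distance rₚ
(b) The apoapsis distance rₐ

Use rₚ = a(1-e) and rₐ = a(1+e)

Convert to SI: a = 150 Mm = 1.5e+08 m.
(a) rₚ = a(1 − e) = 1.5e+08 · (1 − 0.2) = 1.5e+08 · 0.8 ≈ 1.2e+08 m = 120 Mm.
(b) rₐ = a(1 + e) = 1.5e+08 · (1 + 0.2) = 1.5e+08 · 1.2 ≈ 1.8e+08 m = 180 Mm.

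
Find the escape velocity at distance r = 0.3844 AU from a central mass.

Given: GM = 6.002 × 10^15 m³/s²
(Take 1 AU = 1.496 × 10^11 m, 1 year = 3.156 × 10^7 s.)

Convert to SI: r = 0.3844 AU = 5.75062e+10 m.
Escape velocity comes from setting total energy to zero: ½v² − GM/r = 0 ⇒ v_esc = √(2GM / r).
v_esc = √(2 · 6.002e+15 / 5.75062e+10) m/s ≈ 456.9 m/s = 0.09639 AU/year.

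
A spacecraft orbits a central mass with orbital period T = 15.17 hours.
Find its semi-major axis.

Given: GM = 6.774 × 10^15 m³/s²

Convert to SI: T = 15.17 hours = 54612 s.
Invert Kepler's third law: a = (GM · T² / (4π²))^(1/3).
Substituting T = 54612 s and GM = 6.774e+15 m³/s²:
a = (6.774e+15 · (54612)² / (4π²))^(1/3) m
a ≈ 7.999e+07 m = 79.99 Mm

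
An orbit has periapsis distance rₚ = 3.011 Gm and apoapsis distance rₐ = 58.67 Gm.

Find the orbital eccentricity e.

Convert to SI: rₚ = 3.011 Gm = 3.011e+09 m; rₐ = 58.67 Gm = 5.867e+10 m.
e = (rₐ − rₚ) / (rₐ + rₚ).
e = (5.867e+10 − 3.011e+09) / (5.867e+10 + 3.011e+09) = 5.5659e+10 / 6.1681e+10 ≈ 0.9024.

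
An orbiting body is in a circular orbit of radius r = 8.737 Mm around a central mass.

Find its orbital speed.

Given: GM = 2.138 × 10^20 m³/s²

Convert to SI: r = 8.737 Mm = 8.737e+06 m.
For a circular orbit, gravity supplies the centripetal force, so v = √(GM / r).
v = √(2.138e+20 / 8.737e+06) m/s ≈ 4.947e+06 m/s = 4947 km/s.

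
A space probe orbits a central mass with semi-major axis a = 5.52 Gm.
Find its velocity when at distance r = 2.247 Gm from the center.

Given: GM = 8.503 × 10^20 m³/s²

Convert to SI: a = 5.52 Gm = 5.52e+09 m; r = 2.247 Gm = 2.247e+09 m.
Vis-viva: v = √(GM · (2/r − 1/a)).
2/r − 1/a = 2/2.247e+09 − 1/5.52e+09 = 7.08916e-10 m⁻¹.
v = √(8.503e+20 · 7.08916e-10) m/s ≈ 7.764e+05 m/s = 776.4 km/s.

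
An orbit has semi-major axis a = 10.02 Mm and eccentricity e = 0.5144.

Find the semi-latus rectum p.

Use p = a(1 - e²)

Convert to SI: a = 10.02 Mm = 1.002e+07 m.
p = a (1 − e²).
p = 1.002e+07 · (1 − (0.5144)²) = 1.002e+07 · 0.735393 ≈ 7.369e+06 m = 7.369 Mm.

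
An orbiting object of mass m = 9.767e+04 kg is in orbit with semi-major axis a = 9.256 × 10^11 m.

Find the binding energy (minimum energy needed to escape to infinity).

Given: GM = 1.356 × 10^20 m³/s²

Total orbital energy is E = −GMm/(2a); binding energy is E_bind = −E = GMm/(2a).
E_bind = 1.356e+20 · 9.767e+04 / (2 · 9.256e+11) J ≈ 7.154e+12 J = 7.154 TJ.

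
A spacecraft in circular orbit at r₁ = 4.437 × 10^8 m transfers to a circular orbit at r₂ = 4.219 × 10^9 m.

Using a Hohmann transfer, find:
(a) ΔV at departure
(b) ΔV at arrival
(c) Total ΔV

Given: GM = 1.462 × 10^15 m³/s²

Transfer semi-major axis: a_t = (r₁ + r₂)/2 = (4.437e+08 + 4.219e+09)/2 = 2.33135e+09 m.
Circular speeds: v₁ = √(GM/r₁) = 1815.22 m/s, v₂ = √(GM/r₂) = 588.666 m/s.
Transfer speeds (vis-viva v² = GM(2/r − 1/a_t)): v₁ᵗ = 2441.91 m/s, v₂ᵗ = 256.809 m/s.
(a) ΔV₁ = |v₁ᵗ − v₁| ≈ 626.7 m/s = 626.7 m/s.
(b) ΔV₂ = |v₂ − v₂ᵗ| ≈ 331.9 m/s = 331.9 m/s.
(c) ΔV_total = ΔV₁ + ΔV₂ ≈ 958.6 m/s = 958.6 m/s.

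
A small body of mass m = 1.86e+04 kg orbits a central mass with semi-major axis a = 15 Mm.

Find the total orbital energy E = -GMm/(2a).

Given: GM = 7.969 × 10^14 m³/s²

Convert to SI: a = 15 Mm = 1.5e+07 m.
E = −GMm / (2a).
E = −7.969e+14 · 1.86e+04 / (2 · 1.5e+07) J ≈ -4.941e+11 J = -494.1 GJ.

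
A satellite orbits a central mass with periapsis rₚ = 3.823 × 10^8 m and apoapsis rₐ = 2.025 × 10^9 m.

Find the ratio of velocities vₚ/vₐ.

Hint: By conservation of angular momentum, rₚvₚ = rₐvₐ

Conservation of angular momentum gives rₚvₚ = rₐvₐ, so vₚ/vₐ = rₐ/rₚ.
vₚ/vₐ = 2.025e+09 / 3.823e+08 ≈ 5.297.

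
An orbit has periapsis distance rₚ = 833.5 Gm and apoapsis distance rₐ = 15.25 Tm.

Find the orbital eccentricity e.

Convert to SI: rₚ = 833.5 Gm = 8.335e+11 m; rₐ = 15.25 Tm = 1.525e+13 m.
e = (rₐ − rₚ) / (rₐ + rₚ).
e = (1.525e+13 − 8.335e+11) / (1.525e+13 + 8.335e+11) = 1.44165e+13 / 1.60835e+13 ≈ 0.8964.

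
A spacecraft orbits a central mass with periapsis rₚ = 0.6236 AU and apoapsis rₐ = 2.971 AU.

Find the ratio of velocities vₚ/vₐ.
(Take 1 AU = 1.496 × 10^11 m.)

Convert to SI: rₚ = 0.6236 AU = 9.32906e+10 m; rₐ = 2.971 AU = 4.44462e+11 m.
Conservation of angular momentum gives rₚvₚ = rₐvₐ, so vₚ/vₐ = rₐ/rₚ.
vₚ/vₐ = 4.44462e+11 / 9.32906e+10 ≈ 4.764.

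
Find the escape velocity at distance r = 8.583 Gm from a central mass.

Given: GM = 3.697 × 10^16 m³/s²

Convert to SI: r = 8.583 Gm = 8.583e+09 m.
Escape velocity comes from setting total energy to zero: ½v² − GM/r = 0 ⇒ v_esc = √(2GM / r).
v_esc = √(2 · 3.697e+16 / 8.583e+09) m/s ≈ 2935 m/s = 2.935 km/s.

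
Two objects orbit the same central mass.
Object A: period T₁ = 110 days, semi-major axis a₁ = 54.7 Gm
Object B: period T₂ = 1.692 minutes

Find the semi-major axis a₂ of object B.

Convert to SI: T₁ = 110 days = 9.504e+06 s; a₁ = 54.7 Gm = 5.47e+10 m; T₂ = 1.692 minutes = 101.52 s.
Kepler's third law: (T₁/T₂)² = (a₁/a₂)³ ⇒ a₂ = a₁ · (T₂/T₁)^(2/3).
T₂/T₁ = 101.52 / 9.504e+06 = 1.06818e-05.
a₂ = 5.47e+10 · (1.06818e-05)^(2/3) m ≈ 2.653e+07 m = 26.53 Mm.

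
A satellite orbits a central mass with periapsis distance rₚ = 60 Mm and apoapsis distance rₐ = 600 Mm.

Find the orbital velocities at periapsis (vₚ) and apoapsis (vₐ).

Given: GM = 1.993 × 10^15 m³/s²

Convert to SI: rₚ = 60 Mm = 6e+07 m; rₐ = 600 Mm = 6e+08 m.
Use the vis-viva equation v² = GM(2/r − 1/a) with a = (rₚ + rₐ)/2 = (6e+07 + 6e+08)/2 = 3.3e+08 m.
vₚ = √(GM · (2/rₚ − 1/a)) = √(1.993e+15 · (2/6e+07 − 1/3.3e+08)) m/s ≈ 7771 m/s = 7.771 km/s.
vₐ = √(GM · (2/rₐ − 1/a)) = √(1.993e+15 · (2/6e+08 − 1/3.3e+08)) m/s ≈ 777.1 m/s = 777.1 m/s.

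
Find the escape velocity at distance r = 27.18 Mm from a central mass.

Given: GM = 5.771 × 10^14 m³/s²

Convert to SI: r = 27.18 Mm = 2.718e+07 m.
Escape velocity comes from setting total energy to zero: ½v² − GM/r = 0 ⇒ v_esc = √(2GM / r).
v_esc = √(2 · 5.771e+14 / 2.718e+07) m/s ≈ 6517 m/s = 6.517 km/s.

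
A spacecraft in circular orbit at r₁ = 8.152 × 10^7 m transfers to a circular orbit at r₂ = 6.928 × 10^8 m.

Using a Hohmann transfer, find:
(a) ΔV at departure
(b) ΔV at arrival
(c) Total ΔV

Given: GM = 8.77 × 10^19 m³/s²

Transfer semi-major axis: a_t = (r₁ + r₂)/2 = (8.152e+07 + 6.928e+08)/2 = 3.8716e+08 m.
Circular speeds: v₁ = √(GM/r₁) = 1.03721e+06 m/s, v₂ = √(GM/r₂) = 355792 m/s.
Transfer speeds (vis-viva v² = GM(2/r − 1/a_t)): v₁ᵗ = 1.38748e+06 m/s, v₂ᵗ = 163261 m/s.
(a) ΔV₁ = |v₁ᵗ − v₁| ≈ 3.503e+05 m/s = 350.3 km/s.
(b) ΔV₂ = |v₂ − v₂ᵗ| ≈ 1.925e+05 m/s = 192.5 km/s.
(c) ΔV_total = ΔV₁ + ΔV₂ ≈ 5.428e+05 m/s = 542.8 km/s.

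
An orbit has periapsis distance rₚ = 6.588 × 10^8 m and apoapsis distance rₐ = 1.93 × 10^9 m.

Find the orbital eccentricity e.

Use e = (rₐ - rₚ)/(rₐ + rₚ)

e = (rₐ − rₚ) / (rₐ + rₚ).
e = (1.93e+09 − 6.588e+08) / (1.93e+09 + 6.588e+08) = 1.2712e+09 / 2.5888e+09 ≈ 0.491.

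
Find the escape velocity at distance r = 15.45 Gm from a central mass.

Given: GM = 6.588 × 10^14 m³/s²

Convert to SI: r = 15.45 Gm = 1.545e+10 m.
Escape velocity comes from setting total energy to zero: ½v² − GM/r = 0 ⇒ v_esc = √(2GM / r).
v_esc = √(2 · 6.588e+14 / 1.545e+10) m/s ≈ 292 m/s = 292 m/s.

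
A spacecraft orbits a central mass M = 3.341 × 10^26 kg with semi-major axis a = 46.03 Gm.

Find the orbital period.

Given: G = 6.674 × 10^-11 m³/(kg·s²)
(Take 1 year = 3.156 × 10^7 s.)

Convert to SI: a = 46.03 Gm = 4.603e+10 m.
GM = G · M = 6.674e-11 · 3.341e+26 = 2.22978e+16 m³/s².
Kepler's third law: T = 2π √(a³ / GM).
Substituting a = 4.603e+10 m and GM = 2.22978e+16 m³/s²:
T = 2π √((4.603e+10)³ / 2.22978e+16) s
T ≈ 4.155e+08 s = 13.17 years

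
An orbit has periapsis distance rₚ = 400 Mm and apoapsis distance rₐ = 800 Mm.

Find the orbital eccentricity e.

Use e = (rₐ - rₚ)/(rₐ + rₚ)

Convert to SI: rₚ = 400 Mm = 4e+08 m; rₐ = 800 Mm = 8e+08 m.
e = (rₐ − rₚ) / (rₐ + rₚ).
e = (8e+08 − 4e+08) / (8e+08 + 4e+08) = 4e+08 / 1.2e+09 ≈ 0.3333.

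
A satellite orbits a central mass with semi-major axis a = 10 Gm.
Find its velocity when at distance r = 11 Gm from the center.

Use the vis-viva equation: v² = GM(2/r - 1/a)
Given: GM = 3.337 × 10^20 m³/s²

Convert to SI: a = 10 Gm = 1e+10 m; r = 11 Gm = 1.1e+10 m.
Vis-viva: v = √(GM · (2/r − 1/a)).
2/r − 1/a = 2/1.1e+10 − 1/1e+10 = 8.18182e-11 m⁻¹.
v = √(3.337e+20 · 8.18182e-11) m/s ≈ 1.652e+05 m/s = 165.2 km/s.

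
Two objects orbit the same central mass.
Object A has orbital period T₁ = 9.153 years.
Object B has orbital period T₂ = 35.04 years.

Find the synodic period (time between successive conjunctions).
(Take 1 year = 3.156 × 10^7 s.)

Convert to SI: T₁ = 9.153 years = 2.88869e+08 s; T₂ = 35.04 years = 1.10586e+09 s.
T_syn = |T₁ · T₂ / (T₁ − T₂)|.
T_syn = |2.88869e+08 · 1.10586e+09 / (2.88869e+08 − 1.10586e+09)| s ≈ 3.91e+08 s = 12.39 years.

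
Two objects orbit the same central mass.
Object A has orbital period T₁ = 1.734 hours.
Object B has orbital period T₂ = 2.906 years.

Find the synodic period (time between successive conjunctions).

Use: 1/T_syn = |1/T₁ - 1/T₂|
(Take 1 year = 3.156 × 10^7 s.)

Convert to SI: T₁ = 1.734 hours = 6242.4 s; T₂ = 2.906 years = 9.17134e+07 s.
T_syn = |T₁ · T₂ / (T₁ − T₂)|.
T_syn = |6242.4 · 9.17134e+07 / (6242.4 − 9.17134e+07)| s ≈ 6243 s = 1.734 hours.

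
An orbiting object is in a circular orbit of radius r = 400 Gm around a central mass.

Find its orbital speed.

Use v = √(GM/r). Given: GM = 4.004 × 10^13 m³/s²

Convert to SI: r = 400 Gm = 4e+11 m.
For a circular orbit, gravity supplies the centripetal force, so v = √(GM / r).
v = √(4.004e+13 / 4e+11) m/s ≈ 10 m/s = 10 m/s.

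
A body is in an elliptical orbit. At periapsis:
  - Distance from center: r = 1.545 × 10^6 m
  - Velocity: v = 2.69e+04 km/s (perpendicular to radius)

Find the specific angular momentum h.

Convert to SI: v = 2.69e+04 km/s = 2.69e+07 m/s.
With v perpendicular to r, h = r · v.
h = 1.545e+06 · 2.69e+07 m²/s ≈ 4.156e+13 m²/s.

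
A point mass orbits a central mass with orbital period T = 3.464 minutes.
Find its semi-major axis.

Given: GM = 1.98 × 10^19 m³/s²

Convert to SI: T = 3.464 minutes = 207.84 s.
Invert Kepler's third law: a = (GM · T² / (4π²))^(1/3).
Substituting T = 207.84 s and GM = 1.98e+19 m³/s²:
a = (1.98e+19 · (207.84)² / (4π²))^(1/3) m
a ≈ 2.788e+07 m = 27.88 Mm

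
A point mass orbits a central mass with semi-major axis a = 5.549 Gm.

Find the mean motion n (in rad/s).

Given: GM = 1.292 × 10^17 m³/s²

Convert to SI: a = 5.549 Gm = 5.549e+09 m.
n = √(GM / a³).
n = √(1.292e+17 / (5.549e+09)³) rad/s ≈ 8.696e-07 rad/s.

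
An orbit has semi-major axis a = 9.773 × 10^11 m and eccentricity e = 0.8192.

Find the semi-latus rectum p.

p = a (1 − e²).
p = 9.773e+11 · (1 − (0.8192)²) = 9.773e+11 · 0.328911 ≈ 3.214e+11 m = 3.214 × 10^11 m.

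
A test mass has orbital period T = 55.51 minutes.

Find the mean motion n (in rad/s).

Convert to SI: T = 55.51 minutes = 3330.6 s.
n = 2π / T.
n = 2π / 3330.6 s ≈ 0.001887 rad/s.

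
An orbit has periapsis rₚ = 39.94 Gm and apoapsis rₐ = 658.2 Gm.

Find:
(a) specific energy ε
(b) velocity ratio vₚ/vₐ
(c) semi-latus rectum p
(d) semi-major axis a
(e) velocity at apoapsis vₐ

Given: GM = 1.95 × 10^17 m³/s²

Convert to SI: rₚ = 39.94 Gm = 3.994e+10 m; rₐ = 658.2 Gm = 6.582e+11 m.
(a) With a = (rₚ + rₐ)/2 = 3.4907e+11 m, ε = −GM/(2a) = −1.95e+17/(2 · 3.4907e+11) J/kg ≈ -2.793e+05 J/kg
(b) Conservation of angular momentum (rₚvₚ = rₐvₐ) gives vₚ/vₐ = rₐ/rₚ = 6.582e+11/3.994e+10 ≈ 16.48
(c) From a = (rₚ + rₐ)/2 = 3.4907e+11 m and e = (rₐ − rₚ)/(rₐ + rₚ) = 0.885582, p = a(1 − e²) = 3.4907e+11 · (1 − (0.885582)²) ≈ 7.531e+10 m
(d) a = (rₚ + rₐ)/2 = (3.994e+10 + 6.582e+11)/2 ≈ 3.491e+11 m
(e) With a = (rₚ + rₐ)/2 = 3.4907e+11 m, vₐ = √(GM (2/rₐ − 1/a)) = √(1.95e+17 · (2/6.582e+11 − 1/3.4907e+11)) m/s ≈ 184.1 m/s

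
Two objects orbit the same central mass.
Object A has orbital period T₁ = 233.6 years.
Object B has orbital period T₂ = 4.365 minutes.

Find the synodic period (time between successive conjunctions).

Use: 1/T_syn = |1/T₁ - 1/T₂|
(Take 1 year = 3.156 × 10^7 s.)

Convert to SI: T₁ = 233.6 years = 7.37242e+09 s; T₂ = 4.365 minutes = 261.9 s.
T_syn = |T₁ · T₂ / (T₁ − T₂)|.
T_syn = |7.37242e+09 · 261.9 / (7.37242e+09 − 261.9)| s ≈ 261.9 s = 4.365 minutes.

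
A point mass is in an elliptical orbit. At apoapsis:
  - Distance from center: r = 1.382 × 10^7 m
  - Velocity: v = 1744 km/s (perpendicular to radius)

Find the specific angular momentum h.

Convert to SI: v = 1744 km/s = 1.744e+06 m/s.
With v perpendicular to r, h = r · v.
h = 1.382e+07 · 1.744e+06 m²/s ≈ 2.41e+13 m²/s.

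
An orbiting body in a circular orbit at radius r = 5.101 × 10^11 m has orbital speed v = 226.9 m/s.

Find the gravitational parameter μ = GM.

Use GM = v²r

For a circular orbit v² = GM/r, so GM = v² · r.
GM = (226.9)² · 5.101e+11 m³/s² ≈ 2.626e+16 m³/s² = 2.626 × 10^16 m³/s².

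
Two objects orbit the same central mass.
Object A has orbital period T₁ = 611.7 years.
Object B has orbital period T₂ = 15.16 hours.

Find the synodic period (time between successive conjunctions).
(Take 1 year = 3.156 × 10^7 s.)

Convert to SI: T₁ = 611.7 years = 1.93053e+10 s; T₂ = 15.16 hours = 54576 s.
T_syn = |T₁ · T₂ / (T₁ − T₂)|.
T_syn = |1.93053e+10 · 54576 / (1.93053e+10 − 54576)| s ≈ 5.458e+04 s = 15.16 hours.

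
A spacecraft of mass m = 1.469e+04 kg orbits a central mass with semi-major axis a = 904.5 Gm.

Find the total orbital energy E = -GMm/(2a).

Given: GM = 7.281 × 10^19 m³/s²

Convert to SI: a = 904.5 Gm = 9.045e+11 m.
E = −GMm / (2a).
E = −7.281e+19 · 1.469e+04 / (2 · 9.045e+11) J ≈ -5.913e+11 J = -591.3 GJ.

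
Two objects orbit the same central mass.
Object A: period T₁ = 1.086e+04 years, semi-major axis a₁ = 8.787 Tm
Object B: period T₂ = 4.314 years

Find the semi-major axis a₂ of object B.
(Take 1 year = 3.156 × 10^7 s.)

Convert to SI: T₁ = 1.086e+04 years = 3.42742e+11 s; a₁ = 8.787 Tm = 8.787e+12 m; T₂ = 4.314 years = 1.3615e+08 s.
Kepler's third law: (T₁/T₂)² = (a₁/a₂)³ ⇒ a₂ = a₁ · (T₂/T₁)^(2/3).
T₂/T₁ = 1.3615e+08 / 3.42742e+11 = 0.000397238.
a₂ = 8.787e+12 · (0.000397238)^(2/3) m ≈ 4.748e+10 m = 47.48 Gm.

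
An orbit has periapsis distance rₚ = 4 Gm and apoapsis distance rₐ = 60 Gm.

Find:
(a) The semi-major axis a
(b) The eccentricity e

Convert to SI: rₚ = 4 Gm = 4e+09 m; rₐ = 60 Gm = 6e+10 m.
(a) a = (rₚ + rₐ) / 2 = (4e+09 + 6e+10) / 2 ≈ 3.2e+10 m = 32 Gm.
(b) e = (rₐ − rₚ) / (rₐ + rₚ) = (6e+10 − 4e+09) / (6e+10 + 4e+09) ≈ 0.875.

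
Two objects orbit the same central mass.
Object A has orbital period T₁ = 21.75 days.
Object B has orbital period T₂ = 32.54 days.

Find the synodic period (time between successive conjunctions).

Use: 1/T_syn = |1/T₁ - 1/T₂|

Convert to SI: T₁ = 21.75 days = 1.8792e+06 s; T₂ = 32.54 days = 2.81146e+06 s.
T_syn = |T₁ · T₂ / (T₁ − T₂)|.
T_syn = |1.8792e+06 · 2.81146e+06 / (1.8792e+06 − 2.81146e+06)| s ≈ 5.667e+06 s = 65.59 days.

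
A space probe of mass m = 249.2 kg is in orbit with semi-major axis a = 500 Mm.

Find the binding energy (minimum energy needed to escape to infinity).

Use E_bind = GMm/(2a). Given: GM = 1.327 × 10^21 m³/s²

Convert to SI: a = 500 Mm = 5e+08 m.
Total orbital energy is E = −GMm/(2a); binding energy is E_bind = −E = GMm/(2a).
E_bind = 1.327e+21 · 249.2 / (2 · 5e+08) J ≈ 3.307e+14 J = 330.7 TJ.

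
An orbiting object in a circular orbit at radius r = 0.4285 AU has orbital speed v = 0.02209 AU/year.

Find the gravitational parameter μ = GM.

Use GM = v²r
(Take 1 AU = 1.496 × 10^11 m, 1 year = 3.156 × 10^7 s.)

Convert to SI: r = 0.4285 AU = 6.41036e+10 m; v = 0.02209 AU/year = 104.711 m/s.
For a circular orbit v² = GM/r, so GM = v² · r.
GM = (104.711)² · 6.41036e+10 m³/s² ≈ 7.029e+14 m³/s² = 7.029 × 10^14 m³/s².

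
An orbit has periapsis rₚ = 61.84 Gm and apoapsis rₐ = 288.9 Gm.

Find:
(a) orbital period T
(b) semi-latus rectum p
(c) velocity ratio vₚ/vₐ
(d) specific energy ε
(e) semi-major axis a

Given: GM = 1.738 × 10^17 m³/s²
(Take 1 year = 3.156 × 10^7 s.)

Convert to SI: rₚ = 61.84 Gm = 6.184e+10 m; rₐ = 288.9 Gm = 2.889e+11 m.
(a) With a = (rₚ + rₐ)/2 = 1.7537e+11 m, T = 2π √(a³/GM) = 2π √((1.7537e+11)³/1.738e+17) s ≈ 1.107e+09 s
(b) From a = (rₚ + rₐ)/2 = 1.7537e+11 m and e = (rₐ − rₚ)/(rₐ + rₚ) = 0.647374, p = a(1 − e²) = 1.7537e+11 · (1 − (0.647374)²) ≈ 1.019e+11 m
(c) Conservation of angular momentum (rₚvₚ = rₐvₐ) gives vₚ/vₐ = rₐ/rₚ = 2.889e+11/6.184e+10 ≈ 4.672
(d) With a = (rₚ + rₐ)/2 = 1.7537e+11 m, ε = −GM/(2a) = −1.738e+17/(2 · 1.7537e+11) J/kg ≈ -4.955e+05 J/kg
(e) a = (rₚ + rₐ)/2 = (6.184e+10 + 2.889e+11)/2 ≈ 1.754e+11 m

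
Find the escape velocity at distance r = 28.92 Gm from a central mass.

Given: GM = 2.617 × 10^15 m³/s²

Convert to SI: r = 28.92 Gm = 2.892e+10 m.
Escape velocity comes from setting total energy to zero: ½v² − GM/r = 0 ⇒ v_esc = √(2GM / r).
v_esc = √(2 · 2.617e+15 / 2.892e+10) m/s ≈ 425.4 m/s = 425.4 m/s.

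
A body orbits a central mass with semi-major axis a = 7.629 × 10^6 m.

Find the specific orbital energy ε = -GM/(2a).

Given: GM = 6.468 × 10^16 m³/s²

ε = −GM / (2a).
ε = −6.468e+16 / (2 · 7.629e+06) J/kg ≈ -4.239e+09 J/kg = -4.239 GJ/kg.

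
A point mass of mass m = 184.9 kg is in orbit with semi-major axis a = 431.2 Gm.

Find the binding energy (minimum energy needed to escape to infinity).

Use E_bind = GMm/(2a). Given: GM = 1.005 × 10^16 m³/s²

Convert to SI: a = 431.2 Gm = 4.312e+11 m.
Total orbital energy is E = −GMm/(2a); binding energy is E_bind = −E = GMm/(2a).
E_bind = 1.005e+16 · 184.9 / (2 · 4.312e+11) J ≈ 2.155e+06 J = 2.155 MJ.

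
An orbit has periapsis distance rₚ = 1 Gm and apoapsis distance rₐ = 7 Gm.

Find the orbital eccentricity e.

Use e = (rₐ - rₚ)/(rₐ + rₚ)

Convert to SI: rₚ = 1 Gm = 1e+09 m; rₐ = 7 Gm = 7e+09 m.
e = (rₐ − rₚ) / (rₐ + rₚ).
e = (7e+09 − 1e+09) / (7e+09 + 1e+09) = 6e+09 / 8e+09 ≈ 0.75.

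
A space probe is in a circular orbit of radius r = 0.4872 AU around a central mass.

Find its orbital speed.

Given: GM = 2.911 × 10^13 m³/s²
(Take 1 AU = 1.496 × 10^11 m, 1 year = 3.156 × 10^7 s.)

Convert to SI: r = 0.4872 AU = 7.28851e+10 m.
For a circular orbit, gravity supplies the centripetal force, so v = √(GM / r).
v = √(2.911e+13 / 7.28851e+10) m/s ≈ 19.98 m/s = 0.004216 AU/year.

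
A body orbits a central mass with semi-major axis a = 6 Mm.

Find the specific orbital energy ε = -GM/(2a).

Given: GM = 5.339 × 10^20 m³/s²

Convert to SI: a = 6 Mm = 6e+06 m.
ε = −GM / (2a).
ε = −5.339e+20 / (2 · 6e+06) J/kg ≈ -4.449e+13 J/kg = -4.449e+04 GJ/kg.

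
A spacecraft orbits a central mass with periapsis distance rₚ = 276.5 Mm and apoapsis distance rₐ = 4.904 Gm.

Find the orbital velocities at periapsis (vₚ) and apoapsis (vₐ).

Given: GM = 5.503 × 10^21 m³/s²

Convert to SI: rₚ = 276.5 Mm = 2.765e+08 m; rₐ = 4.904 Gm = 4.904e+09 m.
Use the vis-viva equation v² = GM(2/r − 1/a) with a = (rₚ + rₐ)/2 = (2.765e+08 + 4.904e+09)/2 = 2.59025e+09 m.
vₚ = √(GM · (2/rₚ − 1/a)) = √(5.503e+21 · (2/2.765e+08 − 1/2.59025e+09)) m/s ≈ 6.138e+06 m/s = 6138 km/s.
vₐ = √(GM · (2/rₐ − 1/a)) = √(5.503e+21 · (2/4.904e+09 − 1/2.59025e+09)) m/s ≈ 3.461e+05 m/s = 346.1 km/s.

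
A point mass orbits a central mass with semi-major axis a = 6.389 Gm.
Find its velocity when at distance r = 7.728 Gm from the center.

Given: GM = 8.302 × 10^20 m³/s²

Convert to SI: a = 6.389 Gm = 6.389e+09 m; r = 7.728 Gm = 7.728e+09 m.
Vis-viva: v = √(GM · (2/r − 1/a)).
2/r − 1/a = 2/7.728e+09 − 1/6.389e+09 = 1.0228e-10 m⁻¹.
v = √(8.302e+20 · 1.0228e-10) m/s ≈ 2.914e+05 m/s = 291.4 km/s.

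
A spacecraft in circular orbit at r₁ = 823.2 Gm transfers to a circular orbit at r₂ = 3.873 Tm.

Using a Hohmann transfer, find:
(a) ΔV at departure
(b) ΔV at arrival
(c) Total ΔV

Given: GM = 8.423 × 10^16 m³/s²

Convert to SI: r₁ = 823.2 Gm = 8.232e+11 m; r₂ = 3.873 Tm = 3.873e+12 m.
Transfer semi-major axis: a_t = (r₁ + r₂)/2 = (8.232e+11 + 3.873e+12)/2 = 2.3481e+12 m.
Circular speeds: v₁ = √(GM/r₁) = 319.875 m/s, v₂ = √(GM/r₂) = 147.472 m/s.
Transfer speeds (vis-viva v² = GM(2/r − 1/a_t)): v₁ᵗ = 410.815 m/s, v₂ᵗ = 87.3181 m/s.
(a) ΔV₁ = |v₁ᵗ − v₁| ≈ 90.94 m/s = 90.94 m/s.
(b) ΔV₂ = |v₂ − v₂ᵗ| ≈ 60.15 m/s = 60.15 m/s.
(c) ΔV_total = ΔV₁ + ΔV₂ ≈ 151.1 m/s = 151.1 m/s.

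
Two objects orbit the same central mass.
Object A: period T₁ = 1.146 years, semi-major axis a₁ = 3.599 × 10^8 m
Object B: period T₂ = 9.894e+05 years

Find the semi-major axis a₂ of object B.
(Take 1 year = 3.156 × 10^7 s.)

Convert to SI: T₁ = 1.146 years = 3.61678e+07 s; T₂ = 9.894e+05 years = 3.12255e+13 s.
Kepler's third law: (T₁/T₂)² = (a₁/a₂)³ ⇒ a₂ = a₁ · (T₂/T₁)^(2/3).
T₂/T₁ = 3.12255e+13 / 3.61678e+07 = 863351.
a₂ = 3.599e+08 · (863351)^(2/3) m ≈ 3.263e+12 m = 3.263 × 10^12 m.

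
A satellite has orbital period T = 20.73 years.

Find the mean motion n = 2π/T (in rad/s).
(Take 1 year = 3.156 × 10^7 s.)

Convert to SI: T = 20.73 years = 6.54239e+08 s.
n = 2π / T.
n = 2π / 6.54239e+08 s ≈ 9.604e-09 rad/s.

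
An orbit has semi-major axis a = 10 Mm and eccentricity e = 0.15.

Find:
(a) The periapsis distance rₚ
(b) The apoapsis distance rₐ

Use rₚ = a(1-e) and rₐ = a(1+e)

Convert to SI: a = 10 Mm = 1e+07 m.
(a) rₚ = a(1 − e) = 1e+07 · (1 − 0.15) = 1e+07 · 0.85 ≈ 8.5e+06 m = 8.5 Mm.
(b) rₐ = a(1 + e) = 1e+07 · (1 + 0.15) = 1e+07 · 1.15 ≈ 1.15e+07 m = 11.5 Mm.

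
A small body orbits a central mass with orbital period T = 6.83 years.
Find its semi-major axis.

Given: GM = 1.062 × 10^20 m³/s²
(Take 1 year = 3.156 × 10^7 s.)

Convert to SI: T = 6.83 years = 2.15555e+08 s.
Invert Kepler's third law: a = (GM · T² / (4π²))^(1/3).
Substituting T = 2.15555e+08 s and GM = 1.062e+20 m³/s²:
a = (1.062e+20 · (2.15555e+08)² / (4π²))^(1/3) m
a ≈ 5e+11 m = 500 Gm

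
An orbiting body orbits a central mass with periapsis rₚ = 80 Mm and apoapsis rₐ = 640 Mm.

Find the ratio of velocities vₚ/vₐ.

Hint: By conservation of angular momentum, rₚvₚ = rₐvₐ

Convert to SI: rₚ = 80 Mm = 8e+07 m; rₐ = 640 Mm = 6.4e+08 m.
Conservation of angular momentum gives rₚvₚ = rₐvₐ, so vₚ/vₐ = rₐ/rₚ.
vₚ/vₐ = 6.4e+08 / 8e+07 ≈ 8.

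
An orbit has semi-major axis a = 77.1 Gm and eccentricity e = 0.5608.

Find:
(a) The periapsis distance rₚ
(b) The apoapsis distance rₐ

Convert to SI: a = 77.1 Gm = 7.71e+10 m.
(a) rₚ = a(1 − e) = 7.71e+10 · (1 − 0.5608) = 7.71e+10 · 0.4392 ≈ 3.386e+10 m = 33.86 Gm.
(b) rₐ = a(1 + e) = 7.71e+10 · (1 + 0.5608) = 7.71e+10 · 1.5608 ≈ 1.203e+11 m = 120.3 Gm.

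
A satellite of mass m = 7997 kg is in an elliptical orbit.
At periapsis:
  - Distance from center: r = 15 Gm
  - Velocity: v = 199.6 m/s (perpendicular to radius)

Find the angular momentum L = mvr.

Convert to SI: r = 15 Gm = 1.5e+10 m.
Since v is perpendicular to r, L = m · v · r.
L = 7997 · 199.6 · 1.5e+10 kg·m²/s ≈ 2.394e+16 kg·m²/s.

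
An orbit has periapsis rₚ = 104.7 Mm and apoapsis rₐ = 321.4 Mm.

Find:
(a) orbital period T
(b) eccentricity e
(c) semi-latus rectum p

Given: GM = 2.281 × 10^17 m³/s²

Convert to SI: rₚ = 104.7 Mm = 1.047e+08 m; rₐ = 321.4 Mm = 3.214e+08 m.
(a) With a = (rₚ + rₐ)/2 = 2.1305e+08 m, T = 2π √(a³/GM) = 2π √((2.1305e+08)³/2.281e+17) s ≈ 4.091e+04 s
(b) e = (rₐ − rₚ)/(rₐ + rₚ) = (3.214e+08 − 1.047e+08)/(3.214e+08 + 1.047e+08) ≈ 0.5086
(c) From a = (rₚ + rₐ)/2 = 2.1305e+08 m and e = (rₐ − rₚ)/(rₐ + rₚ) = 0.508566, p = a(1 − e²) = 2.1305e+08 · (1 − (0.508566)²) ≈ 1.579e+08 m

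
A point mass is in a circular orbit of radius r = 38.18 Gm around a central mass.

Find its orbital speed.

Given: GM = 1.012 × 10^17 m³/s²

Convert to SI: r = 38.18 Gm = 3.818e+10 m.
For a circular orbit, gravity supplies the centripetal force, so v = √(GM / r).
v = √(1.012e+17 / 3.818e+10) m/s ≈ 1628 m/s = 1.628 km/s.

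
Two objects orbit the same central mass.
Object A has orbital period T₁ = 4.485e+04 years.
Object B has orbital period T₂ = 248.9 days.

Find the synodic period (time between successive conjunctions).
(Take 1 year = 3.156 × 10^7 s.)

Convert to SI: T₁ = 4.485e+04 years = 1.41547e+12 s; T₂ = 248.9 days = 2.1505e+07 s.
T_syn = |T₁ · T₂ / (T₁ − T₂)|.
T_syn = |1.41547e+12 · 2.1505e+07 / (1.41547e+12 − 2.1505e+07)| s ≈ 2.151e+07 s = 248.9 days.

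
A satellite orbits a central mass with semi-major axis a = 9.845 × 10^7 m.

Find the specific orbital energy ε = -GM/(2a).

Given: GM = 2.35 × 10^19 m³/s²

ε = −GM / (2a).
ε = −2.35e+19 / (2 · 9.845e+07) J/kg ≈ -1.193e+11 J/kg = -119.3 GJ/kg.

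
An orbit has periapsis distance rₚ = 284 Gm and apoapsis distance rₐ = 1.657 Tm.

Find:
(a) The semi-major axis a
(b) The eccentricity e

Convert to SI: rₚ = 284 Gm = 2.84e+11 m; rₐ = 1.657 Tm = 1.657e+12 m.
(a) a = (rₚ + rₐ) / 2 = (2.84e+11 + 1.657e+12) / 2 ≈ 9.705e+11 m = 970.5 Gm.
(b) e = (rₐ − rₚ) / (rₐ + rₚ) = (1.657e+12 − 2.84e+11) / (1.657e+12 + 2.84e+11) ≈ 0.7074.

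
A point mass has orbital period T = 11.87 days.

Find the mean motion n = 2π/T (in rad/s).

Convert to SI: T = 11.87 days = 1.02557e+06 s.
n = 2π / T.
n = 2π / 1.02557e+06 s ≈ 6.127e-06 rad/s.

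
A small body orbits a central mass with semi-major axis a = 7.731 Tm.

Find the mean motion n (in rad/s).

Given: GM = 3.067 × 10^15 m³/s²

Convert to SI: a = 7.731 Tm = 7.731e+12 m.
n = √(GM / a³).
n = √(3.067e+15 / (7.731e+12)³) rad/s ≈ 2.576e-12 rad/s.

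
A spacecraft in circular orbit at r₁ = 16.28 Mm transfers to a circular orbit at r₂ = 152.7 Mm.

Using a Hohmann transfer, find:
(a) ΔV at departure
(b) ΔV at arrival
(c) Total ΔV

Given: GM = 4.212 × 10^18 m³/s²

Convert to SI: r₁ = 16.28 Mm = 1.628e+07 m; r₂ = 152.7 Mm = 1.527e+08 m.
Transfer semi-major axis: a_t = (r₁ + r₂)/2 = (1.628e+07 + 1.527e+08)/2 = 8.449e+07 m.
Circular speeds: v₁ = √(GM/r₁) = 508648 m/s, v₂ = √(GM/r₂) = 166083 m/s.
Transfer speeds (vis-viva v² = GM(2/r − 1/a_t)): v₁ᵗ = 683807 m/s, v₂ᵗ = 72903.6 m/s.
(a) ΔV₁ = |v₁ᵗ − v₁| ≈ 1.752e+05 m/s = 175.2 km/s.
(b) ΔV₂ = |v₂ − v₂ᵗ| ≈ 9.318e+04 m/s = 93.18 km/s.
(c) ΔV_total = ΔV₁ + ΔV₂ ≈ 2.683e+05 m/s = 268.3 km/s.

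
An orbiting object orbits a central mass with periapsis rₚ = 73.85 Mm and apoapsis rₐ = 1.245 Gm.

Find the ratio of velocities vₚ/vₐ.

Convert to SI: rₚ = 73.85 Mm = 7.385e+07 m; rₐ = 1.245 Gm = 1.245e+09 m.
Conservation of angular momentum gives rₚvₚ = rₐvₐ, so vₚ/vₐ = rₐ/rₚ.
vₚ/vₐ = 1.245e+09 / 7.385e+07 ≈ 16.86.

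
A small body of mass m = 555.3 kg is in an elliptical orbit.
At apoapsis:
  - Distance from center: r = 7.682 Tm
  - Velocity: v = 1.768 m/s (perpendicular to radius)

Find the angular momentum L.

Convert to SI: r = 7.682 Tm = 7.682e+12 m.
Since v is perpendicular to r, L = m · v · r.
L = 555.3 · 1.768 · 7.682e+12 kg·m²/s ≈ 7.542e+15 kg·m²/s.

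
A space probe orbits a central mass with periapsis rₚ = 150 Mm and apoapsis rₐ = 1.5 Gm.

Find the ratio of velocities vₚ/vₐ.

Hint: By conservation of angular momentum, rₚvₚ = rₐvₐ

Convert to SI: rₚ = 150 Mm = 1.5e+08 m; rₐ = 1.5 Gm = 1.5e+09 m.
Conservation of angular momentum gives rₚvₚ = rₐvₐ, so vₚ/vₐ = rₐ/rₚ.
vₚ/vₐ = 1.5e+09 / 1.5e+08 ≈ 10.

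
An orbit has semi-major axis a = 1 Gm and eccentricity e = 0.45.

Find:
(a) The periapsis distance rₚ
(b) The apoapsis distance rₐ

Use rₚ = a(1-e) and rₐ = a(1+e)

Convert to SI: a = 1 Gm = 1e+09 m.
(a) rₚ = a(1 − e) = 1e+09 · (1 − 0.45) = 1e+09 · 0.55 ≈ 5.5e+08 m = 550 Mm.
(b) rₐ = a(1 + e) = 1e+09 · (1 + 0.45) = 1e+09 · 1.45 ≈ 1.45e+09 m = 1.45 Gm.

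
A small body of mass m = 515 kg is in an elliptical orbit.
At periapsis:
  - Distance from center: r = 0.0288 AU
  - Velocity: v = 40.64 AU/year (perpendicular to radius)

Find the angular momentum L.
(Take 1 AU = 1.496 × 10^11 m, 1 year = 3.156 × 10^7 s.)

Convert to SI: r = 0.0288 AU = 4.30848e+09 m; v = 40.64 AU/year = 192641 m/s.
Since v is perpendicular to r, L = m · v · r.
L = 515 · 192641 · 4.30848e+09 kg·m²/s ≈ 4.274e+17 kg·m²/s.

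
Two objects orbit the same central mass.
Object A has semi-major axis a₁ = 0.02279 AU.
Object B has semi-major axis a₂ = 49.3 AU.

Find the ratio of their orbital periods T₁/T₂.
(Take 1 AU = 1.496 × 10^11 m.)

Convert to SI: a₁ = 0.02279 AU = 3.40938e+09 m; a₂ = 49.3 AU = 7.37528e+12 m.
From Kepler's third law, (T₁/T₂)² = (a₁/a₂)³, so T₁/T₂ = (a₁/a₂)^(3/2).
a₁/a₂ = 3.40938e+09 / 7.37528e+12 = 0.000462272.
T₁/T₂ = (0.000462272)^(3/2) ≈ 9.939e-06.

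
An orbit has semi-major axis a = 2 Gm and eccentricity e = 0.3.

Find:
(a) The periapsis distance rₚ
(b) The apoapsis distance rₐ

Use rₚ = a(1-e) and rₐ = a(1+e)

Convert to SI: a = 2 Gm = 2e+09 m.
(a) rₚ = a(1 − e) = 2e+09 · (1 − 0.3) = 2e+09 · 0.7 ≈ 1.4e+09 m = 1.4 Gm.
(b) rₐ = a(1 + e) = 2e+09 · (1 + 0.3) = 2e+09 · 1.3 ≈ 2.6e+09 m = 2.6 Gm.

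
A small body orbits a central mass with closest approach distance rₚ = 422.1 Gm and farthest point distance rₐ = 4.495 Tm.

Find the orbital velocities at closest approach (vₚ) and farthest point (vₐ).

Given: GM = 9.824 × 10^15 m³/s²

Convert to SI: rₚ = 422.1 Gm = 4.221e+11 m; rₐ = 4.495 Tm = 4.495e+12 m.
Use the vis-viva equation v² = GM(2/r − 1/a) with a = (rₚ + rₐ)/2 = (4.221e+11 + 4.495e+12)/2 = 2.45855e+12 m.
vₚ = √(GM · (2/rₚ − 1/a)) = √(9.824e+15 · (2/4.221e+11 − 1/2.45855e+12)) m/s ≈ 206.3 m/s = 206.3 m/s.
vₐ = √(GM · (2/rₐ − 1/a)) = √(9.824e+15 · (2/4.495e+12 − 1/2.45855e+12)) m/s ≈ 19.37 m/s = 19.37 m/s.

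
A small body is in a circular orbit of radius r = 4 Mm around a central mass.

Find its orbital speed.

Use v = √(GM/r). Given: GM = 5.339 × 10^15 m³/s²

Convert to SI: r = 4 Mm = 4e+06 m.
For a circular orbit, gravity supplies the centripetal force, so v = √(GM / r).
v = √(5.339e+15 / 4e+06) m/s ≈ 3.653e+04 m/s = 36.53 km/s.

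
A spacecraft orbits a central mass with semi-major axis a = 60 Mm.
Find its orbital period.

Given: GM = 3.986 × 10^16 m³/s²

Convert to SI: a = 60 Mm = 6e+07 m.
Kepler's third law: T = 2π √(a³ / GM).
Substituting a = 6e+07 m and GM = 3.986e+16 m³/s²:
T = 2π √((6e+07)³ / 3.986e+16) s
T ≈ 1.463e+04 s = 4.063 hours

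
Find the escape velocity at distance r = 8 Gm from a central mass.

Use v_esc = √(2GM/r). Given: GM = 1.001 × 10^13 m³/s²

Convert to SI: r = 8 Gm = 8e+09 m.
Escape velocity comes from setting total energy to zero: ½v² − GM/r = 0 ⇒ v_esc = √(2GM / r).
v_esc = √(2 · 1.001e+13 / 8e+09) m/s ≈ 50.02 m/s = 50.02 m/s.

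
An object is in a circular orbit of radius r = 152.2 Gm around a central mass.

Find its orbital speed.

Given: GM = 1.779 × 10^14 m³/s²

Convert to SI: r = 152.2 Gm = 1.522e+11 m.
For a circular orbit, gravity supplies the centripetal force, so v = √(GM / r).
v = √(1.779e+14 / 1.522e+11) m/s ≈ 34.19 m/s = 34.19 m/s.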